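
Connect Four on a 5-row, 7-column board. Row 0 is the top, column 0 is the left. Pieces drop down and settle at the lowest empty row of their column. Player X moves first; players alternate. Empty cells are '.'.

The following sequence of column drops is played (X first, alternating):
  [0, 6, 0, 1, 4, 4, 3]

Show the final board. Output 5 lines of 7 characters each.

Answer: .......
.......
.......
X...O..
XO.XX.O

Derivation:
Move 1: X drops in col 0, lands at row 4
Move 2: O drops in col 6, lands at row 4
Move 3: X drops in col 0, lands at row 3
Move 4: O drops in col 1, lands at row 4
Move 5: X drops in col 4, lands at row 4
Move 6: O drops in col 4, lands at row 3
Move 7: X drops in col 3, lands at row 4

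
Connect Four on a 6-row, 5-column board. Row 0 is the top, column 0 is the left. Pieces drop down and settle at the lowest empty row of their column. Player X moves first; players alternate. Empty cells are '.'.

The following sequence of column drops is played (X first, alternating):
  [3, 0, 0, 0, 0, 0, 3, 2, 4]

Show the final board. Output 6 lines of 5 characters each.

Move 1: X drops in col 3, lands at row 5
Move 2: O drops in col 0, lands at row 5
Move 3: X drops in col 0, lands at row 4
Move 4: O drops in col 0, lands at row 3
Move 5: X drops in col 0, lands at row 2
Move 6: O drops in col 0, lands at row 1
Move 7: X drops in col 3, lands at row 4
Move 8: O drops in col 2, lands at row 5
Move 9: X drops in col 4, lands at row 5

Answer: .....
O....
X....
O....
X..X.
O.OXX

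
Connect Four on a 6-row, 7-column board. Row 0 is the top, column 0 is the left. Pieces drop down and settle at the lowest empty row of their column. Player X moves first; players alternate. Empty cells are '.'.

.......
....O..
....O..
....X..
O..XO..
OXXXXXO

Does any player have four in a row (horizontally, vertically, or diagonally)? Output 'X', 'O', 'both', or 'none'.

X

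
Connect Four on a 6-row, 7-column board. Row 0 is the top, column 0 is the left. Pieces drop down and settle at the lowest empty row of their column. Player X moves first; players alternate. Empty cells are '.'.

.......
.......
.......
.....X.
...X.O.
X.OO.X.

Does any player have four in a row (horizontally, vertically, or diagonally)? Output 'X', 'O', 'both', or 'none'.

none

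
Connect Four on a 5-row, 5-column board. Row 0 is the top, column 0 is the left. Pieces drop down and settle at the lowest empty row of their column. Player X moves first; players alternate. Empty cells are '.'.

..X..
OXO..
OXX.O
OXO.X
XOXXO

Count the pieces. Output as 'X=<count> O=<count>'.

X=9 O=8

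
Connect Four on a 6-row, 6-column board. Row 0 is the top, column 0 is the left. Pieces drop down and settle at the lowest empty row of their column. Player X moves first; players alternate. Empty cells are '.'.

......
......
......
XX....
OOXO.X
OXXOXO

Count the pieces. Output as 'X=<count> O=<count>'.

X=7 O=6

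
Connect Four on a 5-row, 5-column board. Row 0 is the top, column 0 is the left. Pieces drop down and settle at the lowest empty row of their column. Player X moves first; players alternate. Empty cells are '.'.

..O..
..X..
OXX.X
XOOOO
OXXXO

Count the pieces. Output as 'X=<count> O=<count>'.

X=8 O=8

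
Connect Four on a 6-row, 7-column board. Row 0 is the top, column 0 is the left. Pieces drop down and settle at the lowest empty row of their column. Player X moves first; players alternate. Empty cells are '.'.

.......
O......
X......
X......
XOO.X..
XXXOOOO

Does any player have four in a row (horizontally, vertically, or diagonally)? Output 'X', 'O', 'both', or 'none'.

both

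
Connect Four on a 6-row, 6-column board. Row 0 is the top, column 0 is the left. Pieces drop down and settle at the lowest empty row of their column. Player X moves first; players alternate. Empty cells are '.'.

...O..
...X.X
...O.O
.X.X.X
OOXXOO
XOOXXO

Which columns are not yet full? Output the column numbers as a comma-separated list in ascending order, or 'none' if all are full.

col 0: top cell = '.' → open
col 1: top cell = '.' → open
col 2: top cell = '.' → open
col 3: top cell = 'O' → FULL
col 4: top cell = '.' → open
col 5: top cell = '.' → open

Answer: 0,1,2,4,5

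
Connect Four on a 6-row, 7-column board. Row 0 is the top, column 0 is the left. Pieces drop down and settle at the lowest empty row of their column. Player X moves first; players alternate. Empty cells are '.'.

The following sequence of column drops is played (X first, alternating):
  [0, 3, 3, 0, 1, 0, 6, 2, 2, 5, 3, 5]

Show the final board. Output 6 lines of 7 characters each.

Move 1: X drops in col 0, lands at row 5
Move 2: O drops in col 3, lands at row 5
Move 3: X drops in col 3, lands at row 4
Move 4: O drops in col 0, lands at row 4
Move 5: X drops in col 1, lands at row 5
Move 6: O drops in col 0, lands at row 3
Move 7: X drops in col 6, lands at row 5
Move 8: O drops in col 2, lands at row 5
Move 9: X drops in col 2, lands at row 4
Move 10: O drops in col 5, lands at row 5
Move 11: X drops in col 3, lands at row 3
Move 12: O drops in col 5, lands at row 4

Answer: .......
.......
.......
O..X...
O.XX.O.
XXOO.OX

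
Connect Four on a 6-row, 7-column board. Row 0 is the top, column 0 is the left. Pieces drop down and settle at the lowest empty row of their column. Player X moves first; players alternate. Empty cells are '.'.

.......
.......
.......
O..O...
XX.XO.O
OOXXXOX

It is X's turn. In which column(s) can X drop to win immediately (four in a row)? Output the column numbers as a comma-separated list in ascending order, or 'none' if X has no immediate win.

Answer: 2

Derivation:
col 0: drop X → no win
col 1: drop X → no win
col 2: drop X → WIN!
col 3: drop X → no win
col 4: drop X → no win
col 5: drop X → no win
col 6: drop X → no win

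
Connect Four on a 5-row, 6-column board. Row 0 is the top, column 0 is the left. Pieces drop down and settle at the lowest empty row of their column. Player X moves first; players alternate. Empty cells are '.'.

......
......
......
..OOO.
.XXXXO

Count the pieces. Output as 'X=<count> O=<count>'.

X=4 O=4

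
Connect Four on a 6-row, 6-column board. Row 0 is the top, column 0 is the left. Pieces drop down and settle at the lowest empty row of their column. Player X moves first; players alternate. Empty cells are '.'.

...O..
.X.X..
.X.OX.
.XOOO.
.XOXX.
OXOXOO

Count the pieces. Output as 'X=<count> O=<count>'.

X=10 O=10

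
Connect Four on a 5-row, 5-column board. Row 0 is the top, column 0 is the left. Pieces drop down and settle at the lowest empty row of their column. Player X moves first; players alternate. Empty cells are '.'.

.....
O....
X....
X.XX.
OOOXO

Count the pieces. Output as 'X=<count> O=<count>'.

X=5 O=5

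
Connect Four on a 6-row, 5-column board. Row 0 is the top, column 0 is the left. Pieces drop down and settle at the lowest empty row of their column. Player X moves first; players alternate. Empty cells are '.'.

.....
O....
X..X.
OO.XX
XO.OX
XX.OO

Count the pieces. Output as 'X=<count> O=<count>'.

X=8 O=7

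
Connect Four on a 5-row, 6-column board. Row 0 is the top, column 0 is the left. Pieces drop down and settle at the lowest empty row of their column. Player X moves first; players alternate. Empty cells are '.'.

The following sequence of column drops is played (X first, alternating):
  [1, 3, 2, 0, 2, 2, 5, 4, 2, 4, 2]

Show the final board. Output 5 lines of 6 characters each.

Move 1: X drops in col 1, lands at row 4
Move 2: O drops in col 3, lands at row 4
Move 3: X drops in col 2, lands at row 4
Move 4: O drops in col 0, lands at row 4
Move 5: X drops in col 2, lands at row 3
Move 6: O drops in col 2, lands at row 2
Move 7: X drops in col 5, lands at row 4
Move 8: O drops in col 4, lands at row 4
Move 9: X drops in col 2, lands at row 1
Move 10: O drops in col 4, lands at row 3
Move 11: X drops in col 2, lands at row 0

Answer: ..X...
..X...
..O...
..X.O.
OXXOOX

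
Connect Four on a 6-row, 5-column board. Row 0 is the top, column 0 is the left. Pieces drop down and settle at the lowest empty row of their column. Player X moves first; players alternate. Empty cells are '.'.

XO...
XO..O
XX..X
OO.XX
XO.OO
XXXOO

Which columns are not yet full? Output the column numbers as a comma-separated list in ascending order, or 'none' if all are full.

col 0: top cell = 'X' → FULL
col 1: top cell = 'O' → FULL
col 2: top cell = '.' → open
col 3: top cell = '.' → open
col 4: top cell = '.' → open

Answer: 2,3,4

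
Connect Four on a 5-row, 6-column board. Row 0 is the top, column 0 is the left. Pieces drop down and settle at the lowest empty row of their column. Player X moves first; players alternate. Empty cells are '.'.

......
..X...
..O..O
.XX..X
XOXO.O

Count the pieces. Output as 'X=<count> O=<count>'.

X=6 O=5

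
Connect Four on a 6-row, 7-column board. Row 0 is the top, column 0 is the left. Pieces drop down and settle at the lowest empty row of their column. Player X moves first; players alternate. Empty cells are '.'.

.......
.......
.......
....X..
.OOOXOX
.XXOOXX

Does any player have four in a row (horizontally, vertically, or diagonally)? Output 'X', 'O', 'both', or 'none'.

none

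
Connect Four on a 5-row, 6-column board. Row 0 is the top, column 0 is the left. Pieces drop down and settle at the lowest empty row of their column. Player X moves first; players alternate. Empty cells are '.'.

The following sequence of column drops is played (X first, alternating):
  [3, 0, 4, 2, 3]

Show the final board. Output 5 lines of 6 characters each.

Move 1: X drops in col 3, lands at row 4
Move 2: O drops in col 0, lands at row 4
Move 3: X drops in col 4, lands at row 4
Move 4: O drops in col 2, lands at row 4
Move 5: X drops in col 3, lands at row 3

Answer: ......
......
......
...X..
O.OXX.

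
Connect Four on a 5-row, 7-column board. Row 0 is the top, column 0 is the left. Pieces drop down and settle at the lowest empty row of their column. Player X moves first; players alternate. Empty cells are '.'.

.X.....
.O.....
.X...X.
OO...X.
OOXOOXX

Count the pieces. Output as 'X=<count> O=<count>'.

X=7 O=7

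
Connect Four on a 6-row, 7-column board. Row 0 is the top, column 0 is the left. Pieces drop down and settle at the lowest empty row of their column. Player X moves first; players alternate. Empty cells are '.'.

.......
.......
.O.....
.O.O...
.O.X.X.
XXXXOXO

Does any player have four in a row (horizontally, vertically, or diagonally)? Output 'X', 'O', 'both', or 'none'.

X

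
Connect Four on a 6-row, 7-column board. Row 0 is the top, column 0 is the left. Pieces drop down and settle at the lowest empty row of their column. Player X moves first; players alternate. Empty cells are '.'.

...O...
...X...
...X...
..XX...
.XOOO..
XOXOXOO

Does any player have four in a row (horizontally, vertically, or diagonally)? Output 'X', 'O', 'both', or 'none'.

X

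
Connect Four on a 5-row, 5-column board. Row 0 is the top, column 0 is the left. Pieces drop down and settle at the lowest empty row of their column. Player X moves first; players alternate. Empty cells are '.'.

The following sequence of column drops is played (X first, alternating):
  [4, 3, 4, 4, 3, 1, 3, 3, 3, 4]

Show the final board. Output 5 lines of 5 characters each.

Move 1: X drops in col 4, lands at row 4
Move 2: O drops in col 3, lands at row 4
Move 3: X drops in col 4, lands at row 3
Move 4: O drops in col 4, lands at row 2
Move 5: X drops in col 3, lands at row 3
Move 6: O drops in col 1, lands at row 4
Move 7: X drops in col 3, lands at row 2
Move 8: O drops in col 3, lands at row 1
Move 9: X drops in col 3, lands at row 0
Move 10: O drops in col 4, lands at row 1

Answer: ...X.
...OO
...XO
...XX
.O.OX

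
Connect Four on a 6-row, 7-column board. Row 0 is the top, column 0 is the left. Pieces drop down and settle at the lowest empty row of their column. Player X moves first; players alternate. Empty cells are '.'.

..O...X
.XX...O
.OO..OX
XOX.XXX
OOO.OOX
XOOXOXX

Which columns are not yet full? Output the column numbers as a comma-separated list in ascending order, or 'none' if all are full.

col 0: top cell = '.' → open
col 1: top cell = '.' → open
col 2: top cell = 'O' → FULL
col 3: top cell = '.' → open
col 4: top cell = '.' → open
col 5: top cell = '.' → open
col 6: top cell = 'X' → FULL

Answer: 0,1,3,4,5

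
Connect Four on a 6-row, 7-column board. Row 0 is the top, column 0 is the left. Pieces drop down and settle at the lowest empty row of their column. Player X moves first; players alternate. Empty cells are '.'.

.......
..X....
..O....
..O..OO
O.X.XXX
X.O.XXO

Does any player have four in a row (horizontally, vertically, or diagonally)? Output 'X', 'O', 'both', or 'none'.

none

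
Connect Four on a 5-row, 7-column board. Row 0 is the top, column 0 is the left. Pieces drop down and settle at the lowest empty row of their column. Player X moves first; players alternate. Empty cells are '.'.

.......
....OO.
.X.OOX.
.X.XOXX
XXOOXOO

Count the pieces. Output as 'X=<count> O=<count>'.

X=9 O=9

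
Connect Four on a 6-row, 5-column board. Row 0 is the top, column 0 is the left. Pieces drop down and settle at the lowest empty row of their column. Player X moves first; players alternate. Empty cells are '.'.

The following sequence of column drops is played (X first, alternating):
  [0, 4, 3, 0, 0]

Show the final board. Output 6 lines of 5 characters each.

Move 1: X drops in col 0, lands at row 5
Move 2: O drops in col 4, lands at row 5
Move 3: X drops in col 3, lands at row 5
Move 4: O drops in col 0, lands at row 4
Move 5: X drops in col 0, lands at row 3

Answer: .....
.....
.....
X....
O....
X..XO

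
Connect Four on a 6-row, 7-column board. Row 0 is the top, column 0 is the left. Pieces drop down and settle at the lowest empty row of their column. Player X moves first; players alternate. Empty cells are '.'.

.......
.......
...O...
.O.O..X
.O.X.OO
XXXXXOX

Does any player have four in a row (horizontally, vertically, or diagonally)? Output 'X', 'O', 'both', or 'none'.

X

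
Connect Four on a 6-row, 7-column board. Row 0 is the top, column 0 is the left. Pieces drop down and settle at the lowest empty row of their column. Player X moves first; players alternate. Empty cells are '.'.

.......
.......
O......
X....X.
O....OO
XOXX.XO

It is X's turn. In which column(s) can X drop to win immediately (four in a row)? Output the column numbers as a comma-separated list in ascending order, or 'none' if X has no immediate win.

Answer: 4

Derivation:
col 0: drop X → no win
col 1: drop X → no win
col 2: drop X → no win
col 3: drop X → no win
col 4: drop X → WIN!
col 5: drop X → no win
col 6: drop X → no win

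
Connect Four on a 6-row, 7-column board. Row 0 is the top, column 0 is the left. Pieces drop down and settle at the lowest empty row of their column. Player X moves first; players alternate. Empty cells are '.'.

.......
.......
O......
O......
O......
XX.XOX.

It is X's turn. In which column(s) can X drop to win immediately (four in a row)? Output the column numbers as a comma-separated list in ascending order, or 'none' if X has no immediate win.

col 0: drop X → no win
col 1: drop X → no win
col 2: drop X → WIN!
col 3: drop X → no win
col 4: drop X → no win
col 5: drop X → no win
col 6: drop X → no win

Answer: 2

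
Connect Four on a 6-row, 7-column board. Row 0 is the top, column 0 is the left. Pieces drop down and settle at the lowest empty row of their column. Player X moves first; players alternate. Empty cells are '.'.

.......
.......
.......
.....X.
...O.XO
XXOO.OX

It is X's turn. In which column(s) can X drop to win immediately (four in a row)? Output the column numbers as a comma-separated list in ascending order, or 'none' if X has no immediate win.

col 0: drop X → no win
col 1: drop X → no win
col 2: drop X → no win
col 3: drop X → no win
col 4: drop X → no win
col 5: drop X → no win
col 6: drop X → no win

Answer: none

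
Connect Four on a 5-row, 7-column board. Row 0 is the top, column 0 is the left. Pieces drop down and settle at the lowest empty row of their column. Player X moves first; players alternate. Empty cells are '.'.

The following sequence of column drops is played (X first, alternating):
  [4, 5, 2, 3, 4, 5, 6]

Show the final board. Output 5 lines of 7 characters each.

Move 1: X drops in col 4, lands at row 4
Move 2: O drops in col 5, lands at row 4
Move 3: X drops in col 2, lands at row 4
Move 4: O drops in col 3, lands at row 4
Move 5: X drops in col 4, lands at row 3
Move 6: O drops in col 5, lands at row 3
Move 7: X drops in col 6, lands at row 4

Answer: .......
.......
.......
....XO.
..XOXOX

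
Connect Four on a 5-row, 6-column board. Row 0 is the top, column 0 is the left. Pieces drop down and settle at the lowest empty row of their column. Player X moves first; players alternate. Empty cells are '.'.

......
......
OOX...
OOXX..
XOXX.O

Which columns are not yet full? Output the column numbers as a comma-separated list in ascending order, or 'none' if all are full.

Answer: 0,1,2,3,4,5

Derivation:
col 0: top cell = '.' → open
col 1: top cell = '.' → open
col 2: top cell = '.' → open
col 3: top cell = '.' → open
col 4: top cell = '.' → open
col 5: top cell = '.' → open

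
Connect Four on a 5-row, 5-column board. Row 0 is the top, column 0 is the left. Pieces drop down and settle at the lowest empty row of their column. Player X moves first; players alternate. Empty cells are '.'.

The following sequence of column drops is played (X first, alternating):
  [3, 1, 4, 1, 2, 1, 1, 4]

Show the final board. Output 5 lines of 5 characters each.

Answer: .....
.X...
.O...
.O..O
.OXXX

Derivation:
Move 1: X drops in col 3, lands at row 4
Move 2: O drops in col 1, lands at row 4
Move 3: X drops in col 4, lands at row 4
Move 4: O drops in col 1, lands at row 3
Move 5: X drops in col 2, lands at row 4
Move 6: O drops in col 1, lands at row 2
Move 7: X drops in col 1, lands at row 1
Move 8: O drops in col 4, lands at row 3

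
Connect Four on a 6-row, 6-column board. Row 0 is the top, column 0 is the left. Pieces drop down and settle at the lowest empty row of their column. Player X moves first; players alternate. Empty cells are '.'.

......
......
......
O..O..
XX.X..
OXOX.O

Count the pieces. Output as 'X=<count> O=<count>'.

X=5 O=5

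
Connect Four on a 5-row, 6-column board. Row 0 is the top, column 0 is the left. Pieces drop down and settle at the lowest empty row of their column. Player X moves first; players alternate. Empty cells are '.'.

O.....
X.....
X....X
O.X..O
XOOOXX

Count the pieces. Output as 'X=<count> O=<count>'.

X=7 O=6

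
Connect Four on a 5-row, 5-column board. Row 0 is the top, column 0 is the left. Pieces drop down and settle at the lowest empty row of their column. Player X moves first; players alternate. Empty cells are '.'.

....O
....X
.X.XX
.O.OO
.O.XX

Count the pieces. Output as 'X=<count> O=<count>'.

X=6 O=5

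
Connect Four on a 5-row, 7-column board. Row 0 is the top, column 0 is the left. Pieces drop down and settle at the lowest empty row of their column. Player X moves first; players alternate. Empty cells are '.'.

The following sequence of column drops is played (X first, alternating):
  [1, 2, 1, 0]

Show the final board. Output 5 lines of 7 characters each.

Move 1: X drops in col 1, lands at row 4
Move 2: O drops in col 2, lands at row 4
Move 3: X drops in col 1, lands at row 3
Move 4: O drops in col 0, lands at row 4

Answer: .......
.......
.......
.X.....
OXO....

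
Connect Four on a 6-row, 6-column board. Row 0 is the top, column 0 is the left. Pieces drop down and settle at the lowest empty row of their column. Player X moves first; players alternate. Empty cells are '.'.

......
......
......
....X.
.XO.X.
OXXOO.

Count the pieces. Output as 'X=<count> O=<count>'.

X=5 O=4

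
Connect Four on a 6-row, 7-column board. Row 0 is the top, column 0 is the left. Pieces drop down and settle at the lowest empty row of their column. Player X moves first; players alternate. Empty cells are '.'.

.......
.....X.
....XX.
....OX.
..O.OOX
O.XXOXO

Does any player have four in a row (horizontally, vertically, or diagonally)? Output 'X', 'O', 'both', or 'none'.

none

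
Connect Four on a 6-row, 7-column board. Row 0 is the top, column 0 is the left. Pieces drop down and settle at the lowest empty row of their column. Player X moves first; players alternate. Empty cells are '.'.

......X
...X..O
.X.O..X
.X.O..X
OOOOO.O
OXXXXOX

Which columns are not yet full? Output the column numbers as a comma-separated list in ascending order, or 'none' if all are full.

col 0: top cell = '.' → open
col 1: top cell = '.' → open
col 2: top cell = '.' → open
col 3: top cell = '.' → open
col 4: top cell = '.' → open
col 5: top cell = '.' → open
col 6: top cell = 'X' → FULL

Answer: 0,1,2,3,4,5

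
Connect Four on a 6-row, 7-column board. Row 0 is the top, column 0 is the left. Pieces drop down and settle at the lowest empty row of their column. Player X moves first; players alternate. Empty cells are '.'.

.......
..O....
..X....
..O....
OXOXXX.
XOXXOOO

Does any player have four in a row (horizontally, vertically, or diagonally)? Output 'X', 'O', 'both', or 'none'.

none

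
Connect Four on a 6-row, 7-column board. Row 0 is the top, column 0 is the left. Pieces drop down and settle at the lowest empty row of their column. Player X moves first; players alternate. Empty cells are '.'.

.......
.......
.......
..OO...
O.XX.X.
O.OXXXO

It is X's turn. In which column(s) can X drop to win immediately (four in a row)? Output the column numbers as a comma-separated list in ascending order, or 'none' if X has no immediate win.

Answer: 4

Derivation:
col 0: drop X → no win
col 1: drop X → no win
col 2: drop X → no win
col 3: drop X → no win
col 4: drop X → WIN!
col 5: drop X → no win
col 6: drop X → no win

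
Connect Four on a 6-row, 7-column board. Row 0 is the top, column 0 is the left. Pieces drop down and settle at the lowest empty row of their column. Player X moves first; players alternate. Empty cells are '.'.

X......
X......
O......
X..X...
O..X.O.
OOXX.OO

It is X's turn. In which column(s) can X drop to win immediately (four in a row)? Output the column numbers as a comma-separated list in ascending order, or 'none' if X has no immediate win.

Answer: 3

Derivation:
col 1: drop X → no win
col 2: drop X → no win
col 3: drop X → WIN!
col 4: drop X → no win
col 5: drop X → no win
col 6: drop X → no win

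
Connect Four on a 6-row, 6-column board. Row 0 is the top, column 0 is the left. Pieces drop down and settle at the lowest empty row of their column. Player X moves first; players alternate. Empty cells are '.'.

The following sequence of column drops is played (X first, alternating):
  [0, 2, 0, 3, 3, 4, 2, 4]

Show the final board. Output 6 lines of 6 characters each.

Answer: ......
......
......
......
X.XXO.
X.OOO.

Derivation:
Move 1: X drops in col 0, lands at row 5
Move 2: O drops in col 2, lands at row 5
Move 3: X drops in col 0, lands at row 4
Move 4: O drops in col 3, lands at row 5
Move 5: X drops in col 3, lands at row 4
Move 6: O drops in col 4, lands at row 5
Move 7: X drops in col 2, lands at row 4
Move 8: O drops in col 4, lands at row 4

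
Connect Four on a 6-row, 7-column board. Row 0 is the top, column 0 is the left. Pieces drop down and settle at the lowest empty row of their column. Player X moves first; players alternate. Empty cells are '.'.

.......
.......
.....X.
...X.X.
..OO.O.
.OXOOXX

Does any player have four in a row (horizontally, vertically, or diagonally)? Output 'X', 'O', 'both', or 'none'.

none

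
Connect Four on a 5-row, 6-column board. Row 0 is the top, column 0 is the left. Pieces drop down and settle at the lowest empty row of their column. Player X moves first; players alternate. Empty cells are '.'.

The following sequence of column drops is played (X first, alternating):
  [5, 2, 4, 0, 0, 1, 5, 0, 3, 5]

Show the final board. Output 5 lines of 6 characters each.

Answer: ......
......
O....O
X....X
OOOXXX

Derivation:
Move 1: X drops in col 5, lands at row 4
Move 2: O drops in col 2, lands at row 4
Move 3: X drops in col 4, lands at row 4
Move 4: O drops in col 0, lands at row 4
Move 5: X drops in col 0, lands at row 3
Move 6: O drops in col 1, lands at row 4
Move 7: X drops in col 5, lands at row 3
Move 8: O drops in col 0, lands at row 2
Move 9: X drops in col 3, lands at row 4
Move 10: O drops in col 5, lands at row 2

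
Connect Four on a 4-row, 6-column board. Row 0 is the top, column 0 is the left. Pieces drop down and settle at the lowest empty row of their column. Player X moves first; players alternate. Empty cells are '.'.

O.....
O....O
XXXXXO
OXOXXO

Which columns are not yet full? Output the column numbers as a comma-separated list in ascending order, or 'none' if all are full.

Answer: 1,2,3,4,5

Derivation:
col 0: top cell = 'O' → FULL
col 1: top cell = '.' → open
col 2: top cell = '.' → open
col 3: top cell = '.' → open
col 4: top cell = '.' → open
col 5: top cell = '.' → open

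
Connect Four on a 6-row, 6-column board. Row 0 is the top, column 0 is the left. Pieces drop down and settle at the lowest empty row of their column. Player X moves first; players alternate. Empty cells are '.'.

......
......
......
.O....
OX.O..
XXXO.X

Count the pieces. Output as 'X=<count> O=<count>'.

X=5 O=4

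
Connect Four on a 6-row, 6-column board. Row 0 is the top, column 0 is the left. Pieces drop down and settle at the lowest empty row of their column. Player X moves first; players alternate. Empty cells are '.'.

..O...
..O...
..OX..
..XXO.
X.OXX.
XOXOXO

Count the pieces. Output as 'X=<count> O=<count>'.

X=9 O=8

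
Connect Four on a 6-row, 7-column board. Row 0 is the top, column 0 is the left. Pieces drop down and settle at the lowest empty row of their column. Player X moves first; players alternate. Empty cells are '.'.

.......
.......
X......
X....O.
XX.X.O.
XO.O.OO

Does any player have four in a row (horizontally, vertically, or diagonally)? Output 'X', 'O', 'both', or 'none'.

X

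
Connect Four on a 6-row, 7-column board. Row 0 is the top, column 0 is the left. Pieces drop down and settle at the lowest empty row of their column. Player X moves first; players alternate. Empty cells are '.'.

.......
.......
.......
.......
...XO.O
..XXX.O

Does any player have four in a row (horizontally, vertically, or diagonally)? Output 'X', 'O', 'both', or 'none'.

none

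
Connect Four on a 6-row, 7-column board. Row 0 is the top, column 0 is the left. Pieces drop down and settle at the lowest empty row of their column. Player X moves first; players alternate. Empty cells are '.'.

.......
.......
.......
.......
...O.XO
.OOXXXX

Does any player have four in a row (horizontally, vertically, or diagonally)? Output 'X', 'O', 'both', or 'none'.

X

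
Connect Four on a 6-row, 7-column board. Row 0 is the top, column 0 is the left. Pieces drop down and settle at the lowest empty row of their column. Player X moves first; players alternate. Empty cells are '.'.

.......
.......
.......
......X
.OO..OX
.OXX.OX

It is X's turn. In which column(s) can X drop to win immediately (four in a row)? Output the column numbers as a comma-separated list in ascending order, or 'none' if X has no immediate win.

col 0: drop X → no win
col 1: drop X → no win
col 2: drop X → no win
col 3: drop X → no win
col 4: drop X → no win
col 5: drop X → no win
col 6: drop X → WIN!

Answer: 6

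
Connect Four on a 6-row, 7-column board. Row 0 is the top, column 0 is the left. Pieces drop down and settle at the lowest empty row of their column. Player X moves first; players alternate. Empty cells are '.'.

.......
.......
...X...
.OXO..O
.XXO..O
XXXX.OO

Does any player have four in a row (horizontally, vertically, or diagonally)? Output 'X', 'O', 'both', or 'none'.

X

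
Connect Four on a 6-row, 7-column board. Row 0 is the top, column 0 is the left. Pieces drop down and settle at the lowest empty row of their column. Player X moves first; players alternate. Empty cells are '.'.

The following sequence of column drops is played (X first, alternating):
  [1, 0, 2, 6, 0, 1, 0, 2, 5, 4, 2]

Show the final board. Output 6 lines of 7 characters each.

Move 1: X drops in col 1, lands at row 5
Move 2: O drops in col 0, lands at row 5
Move 3: X drops in col 2, lands at row 5
Move 4: O drops in col 6, lands at row 5
Move 5: X drops in col 0, lands at row 4
Move 6: O drops in col 1, lands at row 4
Move 7: X drops in col 0, lands at row 3
Move 8: O drops in col 2, lands at row 4
Move 9: X drops in col 5, lands at row 5
Move 10: O drops in col 4, lands at row 5
Move 11: X drops in col 2, lands at row 3

Answer: .......
.......
.......
X.X....
XOO....
OXX.OXO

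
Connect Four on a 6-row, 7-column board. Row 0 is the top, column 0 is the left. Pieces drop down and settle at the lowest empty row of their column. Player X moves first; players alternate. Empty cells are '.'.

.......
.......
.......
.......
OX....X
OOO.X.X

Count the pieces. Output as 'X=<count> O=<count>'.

X=4 O=4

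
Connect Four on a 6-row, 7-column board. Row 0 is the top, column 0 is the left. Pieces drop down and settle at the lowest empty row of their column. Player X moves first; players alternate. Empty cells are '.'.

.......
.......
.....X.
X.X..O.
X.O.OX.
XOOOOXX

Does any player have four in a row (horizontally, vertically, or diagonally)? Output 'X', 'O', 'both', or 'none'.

O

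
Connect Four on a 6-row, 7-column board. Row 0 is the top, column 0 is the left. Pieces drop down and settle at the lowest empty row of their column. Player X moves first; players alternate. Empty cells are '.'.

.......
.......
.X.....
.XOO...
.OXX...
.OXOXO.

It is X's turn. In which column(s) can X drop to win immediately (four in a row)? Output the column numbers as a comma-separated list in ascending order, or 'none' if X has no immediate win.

col 0: drop X → no win
col 1: drop X → no win
col 2: drop X → no win
col 3: drop X → no win
col 4: drop X → no win
col 5: drop X → no win
col 6: drop X → no win

Answer: none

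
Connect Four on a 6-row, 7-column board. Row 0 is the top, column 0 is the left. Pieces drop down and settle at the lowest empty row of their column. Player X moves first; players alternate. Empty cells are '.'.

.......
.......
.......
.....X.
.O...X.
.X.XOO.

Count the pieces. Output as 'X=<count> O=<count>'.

X=4 O=3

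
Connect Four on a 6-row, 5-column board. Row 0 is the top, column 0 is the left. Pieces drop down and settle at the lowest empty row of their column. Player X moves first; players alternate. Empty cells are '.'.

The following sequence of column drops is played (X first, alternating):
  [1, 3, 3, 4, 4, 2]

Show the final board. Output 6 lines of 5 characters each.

Answer: .....
.....
.....
.....
...XX
.XOOO

Derivation:
Move 1: X drops in col 1, lands at row 5
Move 2: O drops in col 3, lands at row 5
Move 3: X drops in col 3, lands at row 4
Move 4: O drops in col 4, lands at row 5
Move 5: X drops in col 4, lands at row 4
Move 6: O drops in col 2, lands at row 5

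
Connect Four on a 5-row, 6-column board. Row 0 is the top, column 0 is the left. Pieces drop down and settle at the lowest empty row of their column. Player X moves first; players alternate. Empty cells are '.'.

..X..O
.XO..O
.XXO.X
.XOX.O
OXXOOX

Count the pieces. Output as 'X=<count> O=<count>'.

X=10 O=9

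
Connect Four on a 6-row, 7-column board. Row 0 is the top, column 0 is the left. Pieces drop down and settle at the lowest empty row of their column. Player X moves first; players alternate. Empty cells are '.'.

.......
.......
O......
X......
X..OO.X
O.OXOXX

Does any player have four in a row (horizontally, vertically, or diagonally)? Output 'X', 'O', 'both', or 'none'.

none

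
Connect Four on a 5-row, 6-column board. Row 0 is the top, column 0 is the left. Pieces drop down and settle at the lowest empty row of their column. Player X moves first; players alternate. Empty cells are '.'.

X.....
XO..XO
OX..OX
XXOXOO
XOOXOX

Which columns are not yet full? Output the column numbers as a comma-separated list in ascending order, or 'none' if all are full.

col 0: top cell = 'X' → FULL
col 1: top cell = '.' → open
col 2: top cell = '.' → open
col 3: top cell = '.' → open
col 4: top cell = '.' → open
col 5: top cell = '.' → open

Answer: 1,2,3,4,5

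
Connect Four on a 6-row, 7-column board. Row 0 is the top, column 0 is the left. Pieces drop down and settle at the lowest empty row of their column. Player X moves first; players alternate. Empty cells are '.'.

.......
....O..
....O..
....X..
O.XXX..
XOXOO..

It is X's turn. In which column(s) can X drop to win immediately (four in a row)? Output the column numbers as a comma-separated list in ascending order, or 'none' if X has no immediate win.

Answer: 1

Derivation:
col 0: drop X → no win
col 1: drop X → WIN!
col 2: drop X → no win
col 3: drop X → no win
col 4: drop X → no win
col 5: drop X → no win
col 6: drop X → no win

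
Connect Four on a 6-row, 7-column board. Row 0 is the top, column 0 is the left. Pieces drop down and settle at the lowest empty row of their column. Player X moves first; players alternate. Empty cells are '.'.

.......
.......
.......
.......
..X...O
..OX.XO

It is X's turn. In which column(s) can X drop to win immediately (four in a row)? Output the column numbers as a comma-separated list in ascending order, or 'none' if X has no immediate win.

col 0: drop X → no win
col 1: drop X → no win
col 2: drop X → no win
col 3: drop X → no win
col 4: drop X → no win
col 5: drop X → no win
col 6: drop X → no win

Answer: none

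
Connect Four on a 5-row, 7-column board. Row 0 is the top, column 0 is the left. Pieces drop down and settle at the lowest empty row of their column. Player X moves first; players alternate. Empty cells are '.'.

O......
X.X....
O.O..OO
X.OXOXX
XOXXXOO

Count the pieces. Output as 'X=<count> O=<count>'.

X=10 O=10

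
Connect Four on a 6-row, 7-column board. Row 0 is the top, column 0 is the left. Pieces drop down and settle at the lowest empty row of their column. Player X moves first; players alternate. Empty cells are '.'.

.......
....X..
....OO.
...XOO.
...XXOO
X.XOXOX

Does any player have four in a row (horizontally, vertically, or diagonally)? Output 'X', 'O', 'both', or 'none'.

O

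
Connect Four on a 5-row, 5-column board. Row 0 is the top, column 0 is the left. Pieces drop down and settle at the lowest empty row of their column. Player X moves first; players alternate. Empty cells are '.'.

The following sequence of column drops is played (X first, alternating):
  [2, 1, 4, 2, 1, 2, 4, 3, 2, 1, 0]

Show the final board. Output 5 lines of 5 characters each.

Answer: .....
..X..
.OO..
.XO.X
XOXOX

Derivation:
Move 1: X drops in col 2, lands at row 4
Move 2: O drops in col 1, lands at row 4
Move 3: X drops in col 4, lands at row 4
Move 4: O drops in col 2, lands at row 3
Move 5: X drops in col 1, lands at row 3
Move 6: O drops in col 2, lands at row 2
Move 7: X drops in col 4, lands at row 3
Move 8: O drops in col 3, lands at row 4
Move 9: X drops in col 2, lands at row 1
Move 10: O drops in col 1, lands at row 2
Move 11: X drops in col 0, lands at row 4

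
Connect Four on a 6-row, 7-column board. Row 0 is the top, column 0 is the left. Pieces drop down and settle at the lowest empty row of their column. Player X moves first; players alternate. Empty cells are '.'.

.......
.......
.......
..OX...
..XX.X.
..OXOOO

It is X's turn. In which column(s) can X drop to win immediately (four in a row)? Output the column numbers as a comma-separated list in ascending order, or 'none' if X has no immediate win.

Answer: 3,4

Derivation:
col 0: drop X → no win
col 1: drop X → no win
col 2: drop X → no win
col 3: drop X → WIN!
col 4: drop X → WIN!
col 5: drop X → no win
col 6: drop X → no win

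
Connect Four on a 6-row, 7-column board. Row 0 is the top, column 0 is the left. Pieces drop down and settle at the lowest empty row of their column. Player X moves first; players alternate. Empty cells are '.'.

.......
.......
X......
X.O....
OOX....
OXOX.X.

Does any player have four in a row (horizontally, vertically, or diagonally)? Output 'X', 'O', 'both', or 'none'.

none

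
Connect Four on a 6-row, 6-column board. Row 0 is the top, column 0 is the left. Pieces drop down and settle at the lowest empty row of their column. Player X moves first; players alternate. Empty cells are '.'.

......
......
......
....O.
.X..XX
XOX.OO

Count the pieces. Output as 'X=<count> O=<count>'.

X=5 O=4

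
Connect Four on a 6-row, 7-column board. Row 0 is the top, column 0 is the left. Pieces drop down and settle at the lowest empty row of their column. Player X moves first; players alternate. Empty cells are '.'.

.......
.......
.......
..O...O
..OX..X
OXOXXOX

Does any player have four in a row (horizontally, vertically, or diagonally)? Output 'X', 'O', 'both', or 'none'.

none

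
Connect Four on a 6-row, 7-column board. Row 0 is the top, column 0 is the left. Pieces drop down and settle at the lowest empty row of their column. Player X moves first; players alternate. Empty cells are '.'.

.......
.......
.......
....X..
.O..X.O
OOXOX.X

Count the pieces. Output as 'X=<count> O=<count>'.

X=5 O=5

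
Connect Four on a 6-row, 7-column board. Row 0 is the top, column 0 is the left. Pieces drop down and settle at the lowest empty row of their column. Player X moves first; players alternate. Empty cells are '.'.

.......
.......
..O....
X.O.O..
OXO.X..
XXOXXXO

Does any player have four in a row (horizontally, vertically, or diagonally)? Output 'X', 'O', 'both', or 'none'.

O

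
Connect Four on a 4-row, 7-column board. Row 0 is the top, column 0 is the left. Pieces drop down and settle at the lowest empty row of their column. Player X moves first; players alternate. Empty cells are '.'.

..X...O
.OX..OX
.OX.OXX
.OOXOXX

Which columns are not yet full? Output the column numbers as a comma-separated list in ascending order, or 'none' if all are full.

Answer: 0,1,3,4,5

Derivation:
col 0: top cell = '.' → open
col 1: top cell = '.' → open
col 2: top cell = 'X' → FULL
col 3: top cell = '.' → open
col 4: top cell = '.' → open
col 5: top cell = '.' → open
col 6: top cell = 'O' → FULL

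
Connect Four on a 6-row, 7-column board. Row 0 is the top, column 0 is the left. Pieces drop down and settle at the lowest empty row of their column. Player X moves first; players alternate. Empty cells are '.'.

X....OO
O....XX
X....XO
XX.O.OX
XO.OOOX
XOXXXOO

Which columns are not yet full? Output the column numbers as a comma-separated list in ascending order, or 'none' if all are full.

col 0: top cell = 'X' → FULL
col 1: top cell = '.' → open
col 2: top cell = '.' → open
col 3: top cell = '.' → open
col 4: top cell = '.' → open
col 5: top cell = 'O' → FULL
col 6: top cell = 'O' → FULL

Answer: 1,2,3,4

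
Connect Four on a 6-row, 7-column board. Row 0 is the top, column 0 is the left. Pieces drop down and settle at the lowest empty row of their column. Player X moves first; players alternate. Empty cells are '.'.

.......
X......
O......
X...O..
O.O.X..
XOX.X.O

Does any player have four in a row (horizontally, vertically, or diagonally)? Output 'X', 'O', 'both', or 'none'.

none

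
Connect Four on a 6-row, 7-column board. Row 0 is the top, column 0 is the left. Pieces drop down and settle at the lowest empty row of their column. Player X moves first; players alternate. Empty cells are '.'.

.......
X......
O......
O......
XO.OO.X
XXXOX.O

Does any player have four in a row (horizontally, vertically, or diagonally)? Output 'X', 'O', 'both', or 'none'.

none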